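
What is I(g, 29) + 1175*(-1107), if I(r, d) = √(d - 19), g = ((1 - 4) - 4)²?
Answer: -1300725 + √10 ≈ -1.3007e+6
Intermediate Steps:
g = 49 (g = (-3 - 4)² = (-7)² = 49)
I(r, d) = √(-19 + d)
I(g, 29) + 1175*(-1107) = √(-19 + 29) + 1175*(-1107) = √10 - 1300725 = -1300725 + √10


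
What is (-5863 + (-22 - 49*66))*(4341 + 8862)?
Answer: -120398157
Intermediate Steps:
(-5863 + (-22 - 49*66))*(4341 + 8862) = (-5863 + (-22 - 3234))*13203 = (-5863 - 3256)*13203 = -9119*13203 = -120398157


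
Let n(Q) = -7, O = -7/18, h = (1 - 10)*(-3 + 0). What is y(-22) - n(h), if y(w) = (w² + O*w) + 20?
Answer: 4676/9 ≈ 519.56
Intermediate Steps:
h = 27 (h = -9*(-3) = 27)
O = -7/18 (O = -7*1/18 = -7/18 ≈ -0.38889)
y(w) = 20 + w² - 7*w/18 (y(w) = (w² - 7*w/18) + 20 = 20 + w² - 7*w/18)
y(-22) - n(h) = (20 + (-22)² - 7/18*(-22)) - 1*(-7) = (20 + 484 + 77/9) + 7 = 4613/9 + 7 = 4676/9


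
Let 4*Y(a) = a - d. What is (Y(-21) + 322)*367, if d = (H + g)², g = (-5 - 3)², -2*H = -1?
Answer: -4247291/16 ≈ -2.6546e+5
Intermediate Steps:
H = ½ (H = -½*(-1) = ½ ≈ 0.50000)
g = 64 (g = (-8)² = 64)
d = 16641/4 (d = (½ + 64)² = (129/2)² = 16641/4 ≈ 4160.3)
Y(a) = -16641/16 + a/4 (Y(a) = (a - 1*16641/4)/4 = (a - 16641/4)/4 = (-16641/4 + a)/4 = -16641/16 + a/4)
(Y(-21) + 322)*367 = ((-16641/16 + (¼)*(-21)) + 322)*367 = ((-16641/16 - 21/4) + 322)*367 = (-16725/16 + 322)*367 = -11573/16*367 = -4247291/16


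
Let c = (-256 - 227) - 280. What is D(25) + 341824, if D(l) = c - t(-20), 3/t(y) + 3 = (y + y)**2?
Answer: 544674414/1597 ≈ 3.4106e+5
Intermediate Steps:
c = -763 (c = -483 - 280 = -763)
t(y) = 3/(-3 + 4*y**2) (t(y) = 3/(-3 + (y + y)**2) = 3/(-3 + (2*y)**2) = 3/(-3 + 4*y**2))
D(l) = -1218514/1597 (D(l) = -763 - 3/(-3 + 4*(-20)**2) = -763 - 3/(-3 + 4*400) = -763 - 3/(-3 + 1600) = -763 - 3/1597 = -1218514/1597)
D(25) + 341824 = -1218514/1597 + 341824 = 544674414/1597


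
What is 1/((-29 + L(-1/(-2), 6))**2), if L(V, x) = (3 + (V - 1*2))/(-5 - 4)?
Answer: 36/30625 ≈ 0.0011755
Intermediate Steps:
L(V, x) = -1/9 - V/9 (L(V, x) = (3 + (V - 2))/(-9) = (3 + (-2 + V))*(-1/9) = (1 + V)*(-1/9) = -1/9 - V/9)
1/((-29 + L(-1/(-2), 6))**2) = 1/((-29 + (-1/9 - (-1)/(9*(-2))))**2) = 1/((-29 + (-1/9 - (-1)*(-1)/(9*2)))**2) = 1/((-29 + (-1/9 - 1/9*1/2))**2) = 1/((-29 + (-1/9 - 1/18))**2) = 1/((-29 - 1/6)**2) = 1/((-175/6)**2) = 1/(30625/36) = 36/30625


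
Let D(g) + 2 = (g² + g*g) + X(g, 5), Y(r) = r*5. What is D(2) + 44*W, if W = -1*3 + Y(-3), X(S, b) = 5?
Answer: -781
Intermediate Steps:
Y(r) = 5*r
D(g) = 3 + 2*g² (D(g) = -2 + ((g² + g*g) + 5) = -2 + ((g² + g²) + 5) = -2 + (2*g² + 5) = -2 + (5 + 2*g²) = 3 + 2*g²)
W = -18 (W = -1*3 + 5*(-3) = -3 - 15 = -18)
D(2) + 44*W = (3 + 2*2²) + 44*(-18) = (3 + 2*4) - 792 = (3 + 8) - 792 = 11 - 792 = -781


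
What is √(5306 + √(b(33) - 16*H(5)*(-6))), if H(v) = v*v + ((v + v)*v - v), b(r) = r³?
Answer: √(5306 + √42657) ≈ 74.246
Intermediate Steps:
H(v) = -v + 3*v² (H(v) = v² + ((2*v)*v - v) = v² + (2*v² - v) = v² + (-v + 2*v²) = -v + 3*v²)
√(5306 + √(b(33) - 16*H(5)*(-6))) = √(5306 + √(33³ - 80*(-1 + 3*5)*(-6))) = √(5306 + √(35937 - 80*(-1 + 15)*(-6))) = √(5306 + √(35937 - 80*14*(-6))) = √(5306 + √(35937 - 16*70*(-6))) = √(5306 + √(35937 - 1120*(-6))) = √(5306 + √(35937 + 6720)) = √(5306 + √42657)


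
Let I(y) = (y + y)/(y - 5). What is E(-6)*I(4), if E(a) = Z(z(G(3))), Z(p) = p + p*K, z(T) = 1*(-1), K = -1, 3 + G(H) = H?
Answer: 0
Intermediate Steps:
G(H) = -3 + H
z(T) = -1
I(y) = 2*y/(-5 + y) (I(y) = (2*y)/(-5 + y) = 2*y/(-5 + y))
Z(p) = 0 (Z(p) = p + p*(-1) = p - p = 0)
E(a) = 0
E(-6)*I(4) = 0*(2*4/(-5 + 4)) = 0*(2*4/(-1)) = 0*(2*4*(-1)) = 0*(-8) = 0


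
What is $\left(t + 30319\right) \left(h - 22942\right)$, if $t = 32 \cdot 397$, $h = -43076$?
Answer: $-2840292414$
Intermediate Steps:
$t = 12704$
$\left(t + 30319\right) \left(h - 22942\right) = \left(12704 + 30319\right) \left(-43076 - 22942\right) = 43023 \left(-66018\right) = -2840292414$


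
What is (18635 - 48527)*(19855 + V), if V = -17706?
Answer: -64237908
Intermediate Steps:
(18635 - 48527)*(19855 + V) = (18635 - 48527)*(19855 - 17706) = -29892*2149 = -64237908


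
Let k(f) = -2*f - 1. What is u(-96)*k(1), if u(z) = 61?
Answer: -183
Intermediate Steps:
k(f) = -1 - 2*f
u(-96)*k(1) = 61*(-1 - 2*1) = 61*(-1 - 2) = 61*(-3) = -183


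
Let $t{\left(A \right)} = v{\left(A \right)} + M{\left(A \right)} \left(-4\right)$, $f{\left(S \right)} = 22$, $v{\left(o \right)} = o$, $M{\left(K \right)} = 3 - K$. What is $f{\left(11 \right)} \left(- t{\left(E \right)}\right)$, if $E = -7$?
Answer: $1034$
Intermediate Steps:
$t{\left(A \right)} = -12 + 5 A$ ($t{\left(A \right)} = A + \left(3 - A\right) \left(-4\right) = A + \left(-12 + 4 A\right) = -12 + 5 A$)
$f{\left(11 \right)} \left(- t{\left(E \right)}\right) = 22 \left(- (-12 + 5 \left(-7\right))\right) = 22 \left(- (-12 - 35)\right) = 22 \left(\left(-1\right) \left(-47\right)\right) = 22 \cdot 47 = 1034$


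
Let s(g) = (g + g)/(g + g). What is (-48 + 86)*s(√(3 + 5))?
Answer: 38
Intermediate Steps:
s(g) = 1 (s(g) = (2*g)/((2*g)) = (2*g)*(1/(2*g)) = 1)
(-48 + 86)*s(√(3 + 5)) = (-48 + 86)*1 = 38*1 = 38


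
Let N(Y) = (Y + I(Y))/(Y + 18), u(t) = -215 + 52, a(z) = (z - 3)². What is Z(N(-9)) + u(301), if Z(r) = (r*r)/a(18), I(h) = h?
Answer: -36671/225 ≈ -162.98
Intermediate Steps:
a(z) = (-3 + z)²
u(t) = -163
N(Y) = 2*Y/(18 + Y) (N(Y) = (Y + Y)/(Y + 18) = (2*Y)/(18 + Y) = 2*Y/(18 + Y))
Z(r) = r²/225 (Z(r) = (r*r)/((-3 + 18)²) = r²/(15²) = r²/225)
Z(N(-9)) + u(301) = (2*(-9)/(18 - 9))²/225 - 163 = (2*(-9)/9)²/225 - 163 = (2*(-9)*(⅑))²/225 - 163 = (1/225)*(-2)² - 163 = (1/225)*4 - 163 = 4/225 - 163 = -36671/225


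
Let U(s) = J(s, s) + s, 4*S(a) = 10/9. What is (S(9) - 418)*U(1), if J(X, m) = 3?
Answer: -15038/9 ≈ -1670.9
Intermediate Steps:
S(a) = 5/18 (S(a) = (10/9)/4 = (10*(⅑))/4 = (¼)*(10/9) = 5/18)
U(s) = 3 + s
(S(9) - 418)*U(1) = (5/18 - 418)*(3 + 1) = -7519/18*4 = -15038/9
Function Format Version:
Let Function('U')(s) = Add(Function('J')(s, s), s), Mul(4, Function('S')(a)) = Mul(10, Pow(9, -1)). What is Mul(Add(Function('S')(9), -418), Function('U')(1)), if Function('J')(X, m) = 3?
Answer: Rational(-15038, 9) ≈ -1670.9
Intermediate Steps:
Function('S')(a) = Rational(5, 18) (Function('S')(a) = Mul(Rational(1, 4), Mul(10, Pow(9, -1))) = Mul(Rational(1, 4), Mul(10, Rational(1, 9))) = Mul(Rational(1, 4), Rational(10, 9)) = Rational(5, 18))
Function('U')(s) = Add(3, s)
Mul(Add(Function('S')(9), -418), Function('U')(1)) = Mul(Add(Rational(5, 18), -418), Add(3, 1)) = Mul(Rational(-7519, 18), 4) = Rational(-15038, 9)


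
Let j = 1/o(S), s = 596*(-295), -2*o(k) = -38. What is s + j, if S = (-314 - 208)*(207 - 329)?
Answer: -3340579/19 ≈ -1.7582e+5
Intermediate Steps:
S = 63684 (S = -522*(-122) = 63684)
o(k) = 19 (o(k) = -1/2*(-38) = 19)
s = -175820
j = 1/19 ≈ 0.052632
s + j = -175820 + 1/19 = -3340579/19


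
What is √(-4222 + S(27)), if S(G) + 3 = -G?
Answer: 2*I*√1063 ≈ 65.207*I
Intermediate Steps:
S(G) = -3 - G
√(-4222 + S(27)) = √(-4222 + (-3 - 1*27)) = √(-4222 + (-3 - 27)) = √(-4222 - 30) = √(-4252) = 2*I*√1063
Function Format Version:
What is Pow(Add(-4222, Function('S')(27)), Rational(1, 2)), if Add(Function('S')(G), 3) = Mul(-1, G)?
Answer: Mul(2, I, Pow(1063, Rational(1, 2))) ≈ Mul(65.207, I)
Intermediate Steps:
Function('S')(G) = Add(-3, Mul(-1, G))
Pow(Add(-4222, Function('S')(27)), Rational(1, 2)) = Pow(Add(-4222, Add(-3, Mul(-1, 27))), Rational(1, 2)) = Pow(Add(-4222, Add(-3, -27)), Rational(1, 2)) = Pow(Add(-4222, -30), Rational(1, 2)) = Pow(-4252, Rational(1, 2)) = Mul(2, I, Pow(1063, Rational(1, 2)))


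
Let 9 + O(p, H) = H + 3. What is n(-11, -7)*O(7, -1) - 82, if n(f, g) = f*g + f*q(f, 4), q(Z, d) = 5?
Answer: -236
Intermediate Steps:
O(p, H) = -6 + H (O(p, H) = -9 + (H + 3) = -9 + (3 + H) = -6 + H)
n(f, g) = 5*f + f*g (n(f, g) = f*g + f*5 = f*g + 5*f = 5*f + f*g)
n(-11, -7)*O(7, -1) - 82 = (-11*(5 - 7))*(-6 - 1) - 82 = -11*(-2)*(-7) - 82 = 22*(-7) - 82 = -154 - 82 = -236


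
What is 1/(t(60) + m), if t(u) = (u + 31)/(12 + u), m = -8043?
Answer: -72/579005 ≈ -0.00012435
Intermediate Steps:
t(u) = (31 + u)/(12 + u)
1/(t(60) + m) = 1/((31 + 60)/(12 + 60) - 8043) = 1/(91/72 - 8043) = 1/(-579005/72) = -72/579005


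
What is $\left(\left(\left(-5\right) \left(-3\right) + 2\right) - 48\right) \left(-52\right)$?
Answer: $1612$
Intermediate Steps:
$\left(\left(\left(-5\right) \left(-3\right) + 2\right) - 48\right) \left(-52\right) = \left(\left(15 + 2\right) - 48\right) \left(-52\right) = \left(17 - 48\right) \left(-52\right) = \left(-31\right) \left(-52\right) = 1612$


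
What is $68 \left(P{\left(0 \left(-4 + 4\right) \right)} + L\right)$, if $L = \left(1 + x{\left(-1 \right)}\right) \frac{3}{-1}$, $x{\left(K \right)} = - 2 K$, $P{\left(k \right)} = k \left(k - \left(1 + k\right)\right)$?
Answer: $-612$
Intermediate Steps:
$P{\left(k \right)} = - k$ ($P{\left(k \right)} = k \left(-1\right) = - k$)
$L = -9$ ($L = \left(1 - -2\right) \frac{3}{-1} = \left(1 + 2\right) 3 \left(-1\right) = 3 \left(-3\right) = -9$)
$68 \left(P{\left(0 \left(-4 + 4\right) \right)} + L\right) = 68 \left(- 0 \left(-4 + 4\right) - 9\right) = 68 \left(- 0 \cdot 0 - 9\right) = 68 \left(\left(-1\right) 0 - 9\right) = 68 \left(0 - 9\right) = 68 \left(-9\right) = -612$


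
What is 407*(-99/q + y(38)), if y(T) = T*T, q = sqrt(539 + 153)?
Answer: 587708 - 40293*sqrt(173)/346 ≈ 5.8618e+5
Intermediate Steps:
q = 2*sqrt(173) (q = sqrt(692) = 2*sqrt(173) ≈ 26.306)
y(T) = T**2
407*(-99/q + y(38)) = 407*(-99*sqrt(173)/346 + 38**2) = 407*(-99*sqrt(173)/346 + 1444) = 407*(1444 - 99*sqrt(173)/346) = 587708 - 40293*sqrt(173)/346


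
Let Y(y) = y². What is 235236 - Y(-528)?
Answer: -43548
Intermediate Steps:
235236 - Y(-528) = 235236 - 1*(-528)² = 235236 - 1*278784 = 235236 - 278784 = -43548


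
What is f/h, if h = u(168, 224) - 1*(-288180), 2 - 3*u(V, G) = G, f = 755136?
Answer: 377568/144053 ≈ 2.6210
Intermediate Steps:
u(V, G) = ⅔ - G/3
h = 288106 (h = (⅔ - ⅓*224) - 1*(-288180) = (⅔ - 224/3) + 288180 = -74 + 288180 = 288106)
f/h = 755136/288106 = 755136*(1/288106) = 377568/144053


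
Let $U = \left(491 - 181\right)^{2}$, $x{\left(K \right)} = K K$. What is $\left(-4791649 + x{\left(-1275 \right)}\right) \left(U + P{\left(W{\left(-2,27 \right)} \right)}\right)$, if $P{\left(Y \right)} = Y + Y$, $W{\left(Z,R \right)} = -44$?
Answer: $-303976296288$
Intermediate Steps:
$P{\left(Y \right)} = 2 Y$
$x{\left(K \right)} = K^{2}$
$U = 96100$ ($U = 310^{2} = 96100$)
$\left(-4791649 + x{\left(-1275 \right)}\right) \left(U + P{\left(W{\left(-2,27 \right)} \right)}\right) = \left(-4791649 + \left(-1275\right)^{2}\right) \left(96100 + 2 \left(-44\right)\right) = \left(-4791649 + 1625625\right) \left(96100 - 88\right) = \left(-3166024\right) 96012 = -303976296288$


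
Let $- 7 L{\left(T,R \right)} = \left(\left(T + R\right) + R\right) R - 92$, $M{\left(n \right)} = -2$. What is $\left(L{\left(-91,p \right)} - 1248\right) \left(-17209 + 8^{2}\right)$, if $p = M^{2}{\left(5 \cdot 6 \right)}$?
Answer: $\frac{142509240}{7} \approx 2.0358 \cdot 10^{7}$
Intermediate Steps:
$p = 4$ ($p = \left(-2\right)^{2} = 4$)
$L{\left(T,R \right)} = \frac{92}{7} - \frac{R \left(T + 2 R\right)}{7}$ ($L{\left(T,R \right)} = - \frac{\left(\left(T + R\right) + R\right) R - 92}{7} = - \frac{\left(\left(R + T\right) + R\right) R - 92}{7} = - \frac{\left(T + 2 R\right) R - 92}{7} = - \frac{R \left(T + 2 R\right) - 92}{7} = - \frac{-92 + R \left(T + 2 R\right)}{7} = \frac{92}{7} - \frac{R \left(T + 2 R\right)}{7}$)
$\left(L{\left(-91,p \right)} - 1248\right) \left(-17209 + 8^{2}\right) = \left(\left(\frac{92}{7} - \frac{2 \cdot 4^{2}}{7} - \frac{4}{7} \left(-91\right)\right) - 1248\right) \left(-17209 + 8^{2}\right) = \left(\left(\frac{92}{7} - \frac{32}{7} + 52\right) - 1248\right) \left(-17209 + 64\right) = \left(\left(\frac{92}{7} - \frac{32}{7} + 52\right) - 1248\right) \left(-17145\right) = \left(\frac{424}{7} - 1248\right) \left(-17145\right) = \left(- \frac{8312}{7}\right) \left(-17145\right) = \frac{142509240}{7}$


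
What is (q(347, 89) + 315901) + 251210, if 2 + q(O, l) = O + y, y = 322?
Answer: 567778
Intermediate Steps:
q(O, l) = 320 + O (q(O, l) = -2 + (O + 322) = -2 + (322 + O) = 320 + O)
(q(347, 89) + 315901) + 251210 = ((320 + 347) + 315901) + 251210 = (667 + 315901) + 251210 = 316568 + 251210 = 567778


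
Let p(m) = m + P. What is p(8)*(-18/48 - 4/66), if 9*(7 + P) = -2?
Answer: -805/2376 ≈ -0.33880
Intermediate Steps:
P = -65/9 (P = -7 + (⅑)*(-2) = -7 - 2/9 = -65/9 ≈ -7.2222)
p(m) = -65/9 + m (p(m) = m - 65/9 = -65/9 + m)
p(8)*(-18/48 - 4/66) = (-65/9 + 8)*(-18/48 - 4/66) = 7*(-18*1/48 - 4*1/66)/9 = 7*(-3/8 - 2/33)/9 = (7/9)*(-115/264) = -805/2376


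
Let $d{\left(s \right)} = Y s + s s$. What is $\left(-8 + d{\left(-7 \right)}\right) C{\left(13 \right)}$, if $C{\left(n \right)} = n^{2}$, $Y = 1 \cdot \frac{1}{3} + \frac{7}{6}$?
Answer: $\frac{10309}{2} \approx 5154.5$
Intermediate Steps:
$Y = \frac{3}{2}$ ($Y = 1 \cdot \frac{1}{3} + 7 \cdot \frac{1}{6} = \frac{1}{3} + \frac{7}{6} = \frac{3}{2} \approx 1.5$)
$d{\left(s \right)} = s^{2} + \frac{3 s}{2}$ ($d{\left(s \right)} = \frac{3 s}{2} + s s = \frac{3 s}{2} + s^{2} = s^{2} + \frac{3 s}{2}$)
$\left(-8 + d{\left(-7 \right)}\right) C{\left(13 \right)} = \left(-8 + \frac{1}{2} \left(-7\right) \left(3 + 2 \left(-7\right)\right)\right) 13^{2} = \left(-8 + \frac{1}{2} \left(-7\right) \left(3 - 14\right)\right) 169 = \left(-8 + \frac{1}{2} \left(-7\right) \left(-11\right)\right) 169 = \left(-8 + \frac{77}{2}\right) 169 = \frac{61}{2} \cdot 169 = \frac{10309}{2}$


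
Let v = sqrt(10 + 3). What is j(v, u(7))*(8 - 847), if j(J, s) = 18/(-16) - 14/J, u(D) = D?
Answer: 7551/8 + 11746*sqrt(13)/13 ≈ 4201.6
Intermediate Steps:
v = sqrt(13) ≈ 3.6056
j(J, s) = -9/8 - 14/J (j(J, s) = 18*(-1/16) - 14/J = -9/8 - 14/J)
j(v, u(7))*(8 - 847) = (-9/8 - 14*sqrt(13)/13)*(8 - 847) = (-9/8 - 14*sqrt(13)/13)*(-839) = 7551/8 + 11746*sqrt(13)/13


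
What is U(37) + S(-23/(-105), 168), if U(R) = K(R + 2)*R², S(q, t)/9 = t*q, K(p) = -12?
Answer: -80484/5 ≈ -16097.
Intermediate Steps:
S(q, t) = 9*q*t (S(q, t) = 9*(t*q) = 9*(q*t) = 9*q*t)
U(R) = -12*R²
U(37) + S(-23/(-105), 168) = -12*37² + 9*(-23/(-105))*168 = -12*1369 + 9*(-23*(-1/105))*168 = -16428 + 9*(23/105)*168 = -16428 + 1656/5 = -80484/5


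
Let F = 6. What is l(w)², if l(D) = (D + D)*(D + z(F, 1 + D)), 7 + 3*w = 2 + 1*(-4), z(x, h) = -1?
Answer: 576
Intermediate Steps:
w = -3 (w = -7/3 + (2 + 1*(-4))/3 = -7/3 + (2 - 4)/3 = -7/3 + (⅓)*(-2) = -7/3 - ⅔ = -3)
l(D) = 2*D*(-1 + D) (l(D) = (D + D)*(D - 1) = (2*D)*(-1 + D) = 2*D*(-1 + D))
l(w)² = (2*(-3)*(-1 - 3))² = (2*(-3)*(-4))² = 24² = 576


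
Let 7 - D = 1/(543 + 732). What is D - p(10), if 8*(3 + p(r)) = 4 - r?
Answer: 54821/5100 ≈ 10.749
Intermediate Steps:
D = 8924/1275 (D = 7 - 1/(543 + 732) = 7 - 1/1275 = 8924/1275 ≈ 6.9992)
p(r) = -5/2 - r/8 (p(r) = -3 + (4 - r)/8 = -3 + (1/2 - r/8) = -5/2 - r/8)
D - p(10) = 8924/1275 - (-5/2 - 1/8*10) = 8924/1275 - (-5/2 - 5/4) = 8924/1275 - 1*(-15/4) = 8924/1275 + 15/4 = 54821/5100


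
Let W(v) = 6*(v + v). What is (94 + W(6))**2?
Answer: 27556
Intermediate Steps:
W(v) = 12*v (W(v) = 6*(2*v) = 12*v)
(94 + W(6))**2 = (94 + 12*6)**2 = (94 + 72)**2 = 166**2 = 27556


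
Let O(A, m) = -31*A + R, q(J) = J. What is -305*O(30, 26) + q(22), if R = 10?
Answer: 280622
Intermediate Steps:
O(A, m) = 10 - 31*A (O(A, m) = -31*A + 10 = 10 - 31*A)
-305*O(30, 26) + q(22) = -305*(10 - 31*30) + 22 = -305*(10 - 930) + 22 = -305*(-920) + 22 = 280600 + 22 = 280622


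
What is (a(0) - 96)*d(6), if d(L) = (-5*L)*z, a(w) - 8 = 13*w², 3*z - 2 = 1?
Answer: 2640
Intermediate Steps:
z = 1 (z = ⅔ + (⅓)*1 = ⅔ + ⅓ = 1)
a(w) = 8 + 13*w²
d(L) = -5*L (d(L) = -5*L*1 = -5*L)
(a(0) - 96)*d(6) = ((8 + 13*0²) - 96)*(-5*6) = ((8 + 13*0) - 96)*(-30) = ((8 + 0) - 96)*(-30) = (8 - 96)*(-30) = -88*(-30) = 2640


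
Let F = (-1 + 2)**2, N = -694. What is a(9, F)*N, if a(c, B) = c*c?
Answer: -56214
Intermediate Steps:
F = 1 (F = 1**2 = 1)
a(c, B) = c**2
a(9, F)*N = 9**2*(-694) = 81*(-694) = -56214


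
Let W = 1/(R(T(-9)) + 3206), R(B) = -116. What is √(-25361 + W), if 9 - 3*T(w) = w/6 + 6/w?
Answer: I*√242149361010/3090 ≈ 159.25*I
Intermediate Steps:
T(w) = 3 - 2/w - w/18 (T(w) = 3 - (w/6 + 6/w)/3 = 3 - (6/w + w/6)/3 = 3 + (-2/w - w/18) = 3 - 2/w - w/18)
W = 1/3090 (W = 1/(-116 + 3206) = 1/3090 ≈ 0.00032362)
√(-25361 + W) = √(-25361 + 1/3090) = √(-78365489/3090) = I*√242149361010/3090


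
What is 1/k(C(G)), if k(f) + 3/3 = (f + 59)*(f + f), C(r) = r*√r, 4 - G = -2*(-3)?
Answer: I/(-17*I + 236*√2) ≈ -0.00015222 + 0.0029885*I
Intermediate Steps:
G = -2 (G = 4 - (-2)*(-3) = 4 - 1*6 = 4 - 6 = -2)
C(r) = r^(3/2)
k(f) = -1 + 2*f*(59 + f) (k(f) = -1 + (f + 59)*(f + f) = -1 + (59 + f)*(2*f) = -1 + 2*f*(59 + f))
1/k(C(G)) = 1/(-1 + 2*((-2)^(3/2))² + 118*(-2)^(3/2)) = 1/(-1 + 2*(-2*I*√2)² + 118*(-2*I*√2)) = 1/(-1 + 2*(-8) - 236*I*√2) = 1/(-1 - 16 - 236*I*√2) = 1/(-17 - 236*I*√2)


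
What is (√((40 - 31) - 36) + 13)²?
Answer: 142 + 78*I*√3 ≈ 142.0 + 135.1*I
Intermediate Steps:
(√((40 - 31) - 36) + 13)² = (√(9 - 36) + 13)² = (√(-27) + 13)² = (3*I*√3 + 13)² = (13 + 3*I*√3)²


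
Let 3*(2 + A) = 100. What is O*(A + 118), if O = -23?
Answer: -10304/3 ≈ -3434.7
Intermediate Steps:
A = 94/3 (A = -2 + (⅓)*100 = -2 + 100/3 = 94/3 ≈ 31.333)
O*(A + 118) = -23*(94/3 + 118) = -23*448/3 = -10304/3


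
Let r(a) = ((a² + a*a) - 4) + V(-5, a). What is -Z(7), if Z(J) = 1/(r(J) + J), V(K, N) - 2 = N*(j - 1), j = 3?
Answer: -1/117 ≈ -0.0085470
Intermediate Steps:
V(K, N) = 2 + 2*N (V(K, N) = 2 + N*(3 - 1) = 2 + N*2 = 2 + 2*N)
r(a) = -2 + 2*a + 2*a² (r(a) = ((a² + a*a) - 4) + (2 + 2*a) = ((a² + a²) - 4) + (2 + 2*a) = (2*a² - 4) + (2 + 2*a) = (-4 + 2*a²) + (2 + 2*a) = -2 + 2*a + 2*a²)
Z(J) = 1/(-2 + 2*J² + 3*J) (Z(J) = 1/((-2 + 2*J + 2*J²) + J) = 1/(-2 + 2*J² + 3*J))
-Z(7) = -1/(-2 + 2*7² + 3*7) = -1/(-2 + 2*49 + 21) = -1/(-2 + 98 + 21) = -1/117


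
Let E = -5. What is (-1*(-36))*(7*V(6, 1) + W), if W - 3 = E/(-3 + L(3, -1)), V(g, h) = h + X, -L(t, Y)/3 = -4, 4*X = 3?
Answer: 529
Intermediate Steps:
X = ¾ (X = (¼)*3 = ¾ ≈ 0.75000)
L(t, Y) = 12 (L(t, Y) = -3*(-4) = 12)
V(g, h) = ¾ + h (V(g, h) = h + ¾ = ¾ + h)
W = 22/9 (W = 3 - 5/(-3 + 12) = 3 - 5/9 = 22/9 ≈ 2.4444)
(-1*(-36))*(7*V(6, 1) + W) = (-1*(-36))*(7*(¾ + 1) + 22/9) = 36*(7*(7/4) + 22/9) = 36*(49/4 + 22/9) = 36*(529/36) = 529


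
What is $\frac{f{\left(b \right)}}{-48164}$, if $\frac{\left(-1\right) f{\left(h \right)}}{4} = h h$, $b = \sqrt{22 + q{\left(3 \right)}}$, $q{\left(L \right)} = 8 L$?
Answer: $\frac{46}{12041} \approx 0.0038203$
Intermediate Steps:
$b = \sqrt{46}$ ($b = \sqrt{22 + 8 \cdot 3} = \sqrt{22 + 24} = \sqrt{46} \approx 6.7823$)
$f{\left(h \right)} = - 4 h^{2}$ ($f{\left(h \right)} = - 4 h h = - 4 h^{2}$)
$\frac{f{\left(b \right)}}{-48164} = \frac{\left(-4\right) \left(\sqrt{46}\right)^{2}}{-48164} = \left(-4\right) 46 \left(- \frac{1}{48164}\right) = \left(-184\right) \left(- \frac{1}{48164}\right) = \frac{46}{12041}$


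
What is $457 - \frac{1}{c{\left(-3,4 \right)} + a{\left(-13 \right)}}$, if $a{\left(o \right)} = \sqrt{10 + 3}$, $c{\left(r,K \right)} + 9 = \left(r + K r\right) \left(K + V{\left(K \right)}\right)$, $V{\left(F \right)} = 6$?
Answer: $\frac{11547635}{25268} + \frac{\sqrt{13}}{25268} \approx 457.01$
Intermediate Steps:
$c{\left(r,K \right)} = -9 + \left(6 + K\right) \left(r + K r\right)$ ($c{\left(r,K \right)} = -9 + \left(r + K r\right) \left(K + 6\right) = -9 + \left(r + K r\right) \left(6 + K\right) = -9 + \left(6 + K\right) \left(r + K r\right)$)
$a{\left(o \right)} = \sqrt{13}$
$457 - \frac{1}{c{\left(-3,4 \right)} + a{\left(-13 \right)}} = 457 - \frac{1}{\left(-9 + 6 \left(-3\right) - 3 \cdot 4^{2} + 7 \cdot 4 \left(-3\right)\right) + \sqrt{13}} = 457 - \frac{1}{\left(-9 - 18 - 48 - 84\right) + \sqrt{13}} = 457 - \frac{1}{-159 + \sqrt{13}}$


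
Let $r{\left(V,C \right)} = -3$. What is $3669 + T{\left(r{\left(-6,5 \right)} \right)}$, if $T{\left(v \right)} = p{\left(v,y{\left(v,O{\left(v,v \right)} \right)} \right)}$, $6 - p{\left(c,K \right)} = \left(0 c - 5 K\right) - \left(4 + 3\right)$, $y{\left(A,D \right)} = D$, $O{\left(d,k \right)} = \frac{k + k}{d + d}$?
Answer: $3687$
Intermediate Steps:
$O{\left(d,k \right)} = \frac{k}{d}$ ($O{\left(d,k \right)} = \frac{2 k}{2 d} = 2 k \frac{1}{2 d} = \frac{k}{d}$)
$p{\left(c,K \right)} = 13 + 5 K$ ($p{\left(c,K \right)} = 6 - \left(\left(0 c - 5 K\right) - \left(4 + 3\right)\right) = 6 - \left(\left(0 - 5 K\right) - 7\right) = 6 - \left(- 5 K - 7\right) = 6 - \left(-7 - 5 K\right) = 6 + \left(7 + 5 K\right) = 13 + 5 K$)
$T{\left(v \right)} = 18$ ($T{\left(v \right)} = 13 + 5 \frac{v}{v} = 13 + 5 \cdot 1 = 13 + 5 = 18$)
$3669 + T{\left(r{\left(-6,5 \right)} \right)} = 3669 + 18 = 3687$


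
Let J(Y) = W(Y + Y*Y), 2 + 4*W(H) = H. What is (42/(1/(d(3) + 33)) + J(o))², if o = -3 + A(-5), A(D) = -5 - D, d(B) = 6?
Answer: 2686321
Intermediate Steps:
W(H) = -½ + H/4
o = -3 (o = -3 + (-5 - 1*(-5)) = -3 + (-5 + 5) = -3 + 0 = -3)
J(Y) = -½ + Y/4 + Y²/4 (J(Y) = -½ + (Y + Y*Y)/4 = -½ + (Y + Y²)/4 = -½ + (Y/4 + Y²/4) = -½ + Y/4 + Y²/4)
(42/(1/(d(3) + 33)) + J(o))² = (42/(1/(6 + 33)) + (-½ + (¼)*(-3)*(1 - 3)))² = (42/(1/39) + (-½ + (¼)*(-3)*(-2)))² = (42/(1/39) + (-½ + 3/2))² = (42*39 + 1)² = (1638 + 1)² = 1639² = 2686321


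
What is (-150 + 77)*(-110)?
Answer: 8030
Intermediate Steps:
(-150 + 77)*(-110) = -73*(-110) = 8030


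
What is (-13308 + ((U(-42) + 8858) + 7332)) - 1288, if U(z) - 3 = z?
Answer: 1555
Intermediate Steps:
U(z) = 3 + z
(-13308 + ((U(-42) + 8858) + 7332)) - 1288 = (-13308 + (((3 - 42) + 8858) + 7332)) - 1288 = (-13308 + ((-39 + 8858) + 7332)) - 1288 = (-13308 + (8819 + 7332)) - 1288 = (-13308 + 16151) - 1288 = 2843 - 1288 = 1555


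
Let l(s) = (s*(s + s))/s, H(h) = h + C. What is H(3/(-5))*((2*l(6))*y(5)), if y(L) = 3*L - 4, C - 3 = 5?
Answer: 9768/5 ≈ 1953.6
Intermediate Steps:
C = 8 (C = 3 + 5 = 8)
y(L) = -4 + 3*L
H(h) = 8 + h (H(h) = h + 8 = 8 + h)
l(s) = 2*s (l(s) = (s*(2*s))/s = (2*s²)/s = 2*s)
H(3/(-5))*((2*l(6))*y(5)) = (8 + 3/(-5))*((2*(2*6))*(-4 + 3*5)) = (8 + 3*(-⅕))*((2*12)*(-4 + 15)) = (8 - ⅗)*(24*11) = (37/5)*264 = 9768/5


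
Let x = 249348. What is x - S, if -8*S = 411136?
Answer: 300740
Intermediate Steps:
S = -51392 (S = -⅛*411136 = -51392)
x - S = 249348 - 1*(-51392) = 249348 + 51392 = 300740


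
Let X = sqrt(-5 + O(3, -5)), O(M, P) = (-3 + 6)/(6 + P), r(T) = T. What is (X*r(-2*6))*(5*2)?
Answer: -120*I*sqrt(2) ≈ -169.71*I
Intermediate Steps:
O(M, P) = 3/(6 + P)
X = I*sqrt(2) (X = sqrt(-5 + 3/(6 - 5)) = sqrt(-5 + 3/1) = sqrt(-5 + 3*1) = sqrt(-5 + 3) = sqrt(-2) = I*sqrt(2) ≈ 1.4142*I)
(X*r(-2*6))*(5*2) = ((I*sqrt(2))*(-2*6))*(5*2) = ((I*sqrt(2))*(-12))*10 = -12*I*sqrt(2)*10 = -120*I*sqrt(2)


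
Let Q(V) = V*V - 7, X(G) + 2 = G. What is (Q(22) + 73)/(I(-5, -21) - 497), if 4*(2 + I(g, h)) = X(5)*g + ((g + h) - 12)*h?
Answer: -2200/1213 ≈ -1.8137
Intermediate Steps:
X(G) = -2 + G
Q(V) = -7 + V**2 (Q(V) = V**2 - 7 = -7 + V**2)
I(g, h) = -2 + 3*g/4 + h*(-12 + g + h)/4 (I(g, h) = -2 + ((-2 + 5)*g + ((g + h) - 12)*h)/4 = -2 + (3*g + (-12 + g + h)*h)/4 = -2 + (3*g + h*(-12 + g + h))/4 = -2 + (3*g/4 + h*(-12 + g + h)/4) = -2 + 3*g/4 + h*(-12 + g + h)/4)
(Q(22) + 73)/(I(-5, -21) - 497) = ((-7 + 22**2) + 73)/((-2 - 3*(-21) + (1/4)*(-21)**2 + (3/4)*(-5) + (1/4)*(-5)*(-21)) - 497) = ((-7 + 484) + 73)/((-2 + 63 + (1/4)*441 - 15/4 + 105/4) - 497) = (477 + 73)/((-2 + 63 + 441/4 - 15/4 + 105/4) - 497) = 550/(775/4 - 497) = 550/(-1213/4) = 550*(-4/1213) = -2200/1213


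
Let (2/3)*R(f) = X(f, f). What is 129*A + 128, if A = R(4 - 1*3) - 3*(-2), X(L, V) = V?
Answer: 2191/2 ≈ 1095.5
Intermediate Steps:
R(f) = 3*f/2
A = 15/2 (A = 3*(4 - 1*3)/2 - 3*(-2) = 3*(4 - 3)/2 + 6 = (3/2)*1 + 6 = 3/2 + 6 = 15/2 ≈ 7.5000)
129*A + 128 = 129*(15/2) + 128 = 1935/2 + 128 = 2191/2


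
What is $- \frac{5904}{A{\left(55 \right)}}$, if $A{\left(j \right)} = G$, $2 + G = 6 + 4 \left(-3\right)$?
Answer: $738$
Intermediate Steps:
$G = -8$ ($G = -2 + \left(6 + 4 \left(-3\right)\right) = -2 + \left(6 - 12\right) = -2 - 6 = -8$)
$A{\left(j \right)} = -8$
$- \frac{5904}{A{\left(55 \right)}} = - \frac{5904}{-8} = \left(-5904\right) \left(- \frac{1}{8}\right) = 738$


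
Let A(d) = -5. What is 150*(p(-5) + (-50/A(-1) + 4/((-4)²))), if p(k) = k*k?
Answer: 10575/2 ≈ 5287.5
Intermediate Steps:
p(k) = k²
150*(p(-5) + (-50/A(-1) + 4/((-4)²))) = 150*((-5)² + (-50/(-5) + 4/((-4)²))) = 150*(25 + (-50*(-⅕) + 4/16)) = 150*(25 + (10 + 4*(1/16))) = 150*(25 + (10 + ¼)) = 150*(25 + 41/4) = 150*(141/4) = 10575/2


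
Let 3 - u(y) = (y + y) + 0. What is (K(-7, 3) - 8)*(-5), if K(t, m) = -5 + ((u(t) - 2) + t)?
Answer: 25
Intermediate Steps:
u(y) = 3 - 2*y (u(y) = 3 - ((y + y) + 0) = 3 - (2*y + 0) = 3 - 2*y)
K(t, m) = -4 - t (K(t, m) = -5 + (((3 - 2*t) - 2) + t) = -5 + ((1 - 2*t) + t) = -5 + (1 - t) = -4 - t)
(K(-7, 3) - 8)*(-5) = ((-4 - 1*(-7)) - 8)*(-5) = ((-4 + 7) - 8)*(-5) = (3 - 8)*(-5) = -5*(-5) = 25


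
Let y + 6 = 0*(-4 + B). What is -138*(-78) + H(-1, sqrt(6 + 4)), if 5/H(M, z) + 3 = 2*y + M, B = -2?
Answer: 172219/16 ≈ 10764.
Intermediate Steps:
y = -6 (y = -6 + 0*(-4 - 2) = -6 + 0*(-6) = -6 + 0 = -6)
H(M, z) = 5/(-15 + M) (H(M, z) = 5/(-3 + (2*(-6) + M)) = 5/(-3 + (-12 + M)) = 5/(-15 + M))
-138*(-78) + H(-1, sqrt(6 + 4)) = -138*(-78) + 5/(-15 - 1) = 10764 + 5/(-16) = 10764 + 5*(-1/16) = 10764 - 5/16 = 172219/16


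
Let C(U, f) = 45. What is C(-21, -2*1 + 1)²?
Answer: 2025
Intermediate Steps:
C(-21, -2*1 + 1)² = 45² = 2025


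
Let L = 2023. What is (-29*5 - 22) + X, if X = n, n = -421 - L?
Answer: -2611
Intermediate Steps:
n = -2444 (n = -421 - 1*2023 = -421 - 2023 = -2444)
X = -2444
(-29*5 - 22) + X = (-29*5 - 22) - 2444 = (-145 - 22) - 2444 = -167 - 2444 = -2611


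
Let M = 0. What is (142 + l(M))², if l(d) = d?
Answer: 20164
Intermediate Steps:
(142 + l(M))² = (142 + 0)² = 142² = 20164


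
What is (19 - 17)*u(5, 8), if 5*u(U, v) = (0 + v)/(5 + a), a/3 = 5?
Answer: 4/25 ≈ 0.16000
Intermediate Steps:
a = 15 (a = 3*5 = 15)
u(U, v) = v/100 (u(U, v) = ((0 + v)/(5 + 15))/5 = (v/20)/5 = v/100)
(19 - 17)*u(5, 8) = (19 - 17)*((1/100)*8) = 2*(2/25) = 4/25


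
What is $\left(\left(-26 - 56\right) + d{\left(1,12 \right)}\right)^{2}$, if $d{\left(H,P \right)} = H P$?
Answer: $4900$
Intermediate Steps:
$\left(\left(-26 - 56\right) + d{\left(1,12 \right)}\right)^{2} = \left(\left(-26 - 56\right) + 1 \cdot 12\right)^{2} = \left(-82 + 12\right)^{2} = \left(-70\right)^{2} = 4900$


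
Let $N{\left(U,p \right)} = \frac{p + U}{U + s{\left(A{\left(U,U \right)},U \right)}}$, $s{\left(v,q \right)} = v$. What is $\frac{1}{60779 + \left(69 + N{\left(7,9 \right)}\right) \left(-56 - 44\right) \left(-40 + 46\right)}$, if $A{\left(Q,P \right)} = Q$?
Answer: $\frac{7}{130853} \approx 5.3495 \cdot 10^{-5}$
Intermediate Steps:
$N{\left(U,p \right)} = \frac{U + p}{2 U}$ ($N{\left(U,p \right)} = \frac{p + U}{U + U} = \frac{U + p}{2 U}$)
$\frac{1}{60779 + \left(69 + N{\left(7,9 \right)}\right) \left(-56 - 44\right) \left(-40 + 46\right)} = \frac{1}{60779 + \left(69 + \frac{7 + 9}{2 \cdot 7}\right) \left(-56 - 44\right) \left(-40 + 46\right)} = \frac{1}{60779 + \left(69 + \frac{1}{2} \cdot \frac{1}{7} \cdot 16\right) \left(\left(-100\right) 6\right)} = \frac{1}{60779 + \left(69 + \frac{8}{7}\right) \left(-600\right)} = \frac{1}{60779 + \frac{491}{7} \left(-600\right)} = \frac{1}{60779 - \frac{294600}{7}} = \frac{1}{\frac{130853}{7}} = \frac{7}{130853}$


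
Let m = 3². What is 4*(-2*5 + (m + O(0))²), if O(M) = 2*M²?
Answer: 284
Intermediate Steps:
m = 9
4*(-2*5 + (m + O(0))²) = 4*(-2*5 + (9 + 2*0²)²) = 4*(-10 + (9 + 2*0)²) = 4*(-10 + (9 + 0)²) = 4*(-10 + 9²) = 4*(-10 + 81) = 4*71 = 284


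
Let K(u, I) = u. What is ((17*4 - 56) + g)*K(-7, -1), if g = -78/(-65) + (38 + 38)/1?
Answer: -3122/5 ≈ -624.40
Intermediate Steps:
g = 386/5 (g = -78*(-1/65) + 76*1 = 6/5 + 76 = 386/5 ≈ 77.200)
((17*4 - 56) + g)*K(-7, -1) = ((17*4 - 56) + 386/5)*(-7) = ((68 - 56) + 386/5)*(-7) = (12 + 386/5)*(-7) = (446/5)*(-7) = -3122/5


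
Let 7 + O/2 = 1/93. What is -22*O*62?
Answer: 57200/3 ≈ 19067.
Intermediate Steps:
O = -1300/93 (O = -14 + 2/93 = -1300/93 ≈ -13.979)
-22*O*62 = -22*(-1300/93)*62 = (28600/93)*62 = 57200/3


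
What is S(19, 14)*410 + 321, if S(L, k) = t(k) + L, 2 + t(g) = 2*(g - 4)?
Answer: 15491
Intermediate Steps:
t(g) = -10 + 2*g (t(g) = -2 + 2*(g - 4) = -2 + 2*(-4 + g) = -2 + (-8 + 2*g) = -10 + 2*g)
S(L, k) = -10 + L + 2*k (S(L, k) = (-10 + 2*k) + L = -10 + L + 2*k)
S(19, 14)*410 + 321 = (-10 + 19 + 2*14)*410 + 321 = (-10 + 19 + 28)*410 + 321 = 37*410 + 321 = 15170 + 321 = 15491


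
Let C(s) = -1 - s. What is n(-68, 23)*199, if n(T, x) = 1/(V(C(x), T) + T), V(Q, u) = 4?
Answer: -199/64 ≈ -3.1094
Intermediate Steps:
n(T, x) = 1/(4 + T)
n(-68, 23)*199 = 199/(4 - 68) = 199/(-64) = -1/64*199 = -199/64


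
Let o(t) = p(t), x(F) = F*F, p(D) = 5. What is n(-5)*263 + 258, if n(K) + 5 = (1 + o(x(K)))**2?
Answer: 8411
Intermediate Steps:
x(F) = F**2
o(t) = 5
n(K) = 31 (n(K) = -5 + (1 + 5)**2 = -5 + 6**2 = -5 + 36 = 31)
n(-5)*263 + 258 = 31*263 + 258 = 8153 + 258 = 8411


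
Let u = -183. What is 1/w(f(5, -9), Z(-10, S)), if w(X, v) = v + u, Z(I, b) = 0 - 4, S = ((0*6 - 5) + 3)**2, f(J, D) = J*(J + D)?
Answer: -1/187 ≈ -0.0053476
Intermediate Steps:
f(J, D) = J*(D + J)
S = 4 (S = ((0 - 5) + 3)**2 = (-5 + 3)**2 = (-2)**2 = 4)
Z(I, b) = -4
w(X, v) = -183 + v (w(X, v) = v - 183 = -183 + v)
1/w(f(5, -9), Z(-10, S)) = 1/(-183 - 4) = 1/(-187) = -1/187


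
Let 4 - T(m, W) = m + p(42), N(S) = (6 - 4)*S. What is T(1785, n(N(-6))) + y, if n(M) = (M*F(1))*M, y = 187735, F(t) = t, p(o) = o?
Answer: 185912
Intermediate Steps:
N(S) = 2*S
n(M) = M**2 (n(M) = (M*1)*M = M*M = M**2)
T(m, W) = -38 - m (T(m, W) = 4 - (m + 42) = 4 - (42 + m) = 4 + (-42 - m) = -38 - m)
T(1785, n(N(-6))) + y = (-38 - 1*1785) + 187735 = (-38 - 1785) + 187735 = -1823 + 187735 = 185912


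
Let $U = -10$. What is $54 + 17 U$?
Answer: $-116$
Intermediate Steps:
$54 + 17 U = 54 + 17 \left(-10\right) = 54 - 170 = -116$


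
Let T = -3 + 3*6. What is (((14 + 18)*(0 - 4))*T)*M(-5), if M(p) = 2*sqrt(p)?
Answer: -3840*I*sqrt(5) ≈ -8586.5*I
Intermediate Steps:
T = 15 (T = -3 + 18 = 15)
(((14 + 18)*(0 - 4))*T)*M(-5) = (((14 + 18)*(0 - 4))*15)*(2*sqrt(-5)) = ((32*(-4))*15)*(2*(I*sqrt(5))) = (-128*15)*(2*I*sqrt(5)) = -3840*I*sqrt(5)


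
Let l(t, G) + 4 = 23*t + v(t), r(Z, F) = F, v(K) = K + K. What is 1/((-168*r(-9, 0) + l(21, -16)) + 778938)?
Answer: 1/779459 ≈ 1.2829e-6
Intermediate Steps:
v(K) = 2*K
l(t, G) = -4 + 25*t (l(t, G) = -4 + (23*t + 2*t) = -4 + 25*t)
1/((-168*r(-9, 0) + l(21, -16)) + 778938) = 1/((-168*0 + (-4 + 25*21)) + 778938) = 1/((0 + (-4 + 525)) + 778938) = 1/((0 + 521) + 778938) = 1/(521 + 778938) = 1/779459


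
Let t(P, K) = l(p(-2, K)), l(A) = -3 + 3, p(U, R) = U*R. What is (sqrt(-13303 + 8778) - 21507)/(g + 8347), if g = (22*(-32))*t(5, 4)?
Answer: -21507/8347 + 5*I*sqrt(181)/8347 ≈ -2.5766 + 0.008059*I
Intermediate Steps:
p(U, R) = R*U
l(A) = 0
t(P, K) = 0
g = 0 (g = (22*(-32))*0 = -704*0 = 0)
(sqrt(-13303 + 8778) - 21507)/(g + 8347) = (sqrt(-13303 + 8778) - 21507)/(0 + 8347) = (sqrt(-4525) - 21507)/8347 = (5*I*sqrt(181) - 21507)*(1/8347) = (-21507 + 5*I*sqrt(181))*(1/8347) = -21507/8347 + 5*I*sqrt(181)/8347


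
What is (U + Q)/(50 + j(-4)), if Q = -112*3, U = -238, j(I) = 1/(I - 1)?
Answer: -2870/249 ≈ -11.526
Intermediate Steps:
j(I) = 1/(-1 + I)
Q = -336
(U + Q)/(50 + j(-4)) = (-238 - 336)/(50 + 1/(-1 - 4)) = -574/(50 + 1/(-5)) = -574/(50 - ⅕) = -574/(249/5) = (5/249)*(-574) = -2870/249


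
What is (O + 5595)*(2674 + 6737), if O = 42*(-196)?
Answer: -24816807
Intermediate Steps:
O = -8232
(O + 5595)*(2674 + 6737) = (-8232 + 5595)*(2674 + 6737) = -2637*9411 = -24816807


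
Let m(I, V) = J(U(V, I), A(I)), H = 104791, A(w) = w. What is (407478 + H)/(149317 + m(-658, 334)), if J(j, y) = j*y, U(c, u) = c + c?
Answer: -512269/290227 ≈ -1.7651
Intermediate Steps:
U(c, u) = 2*c
m(I, V) = 2*I*V (m(I, V) = (2*V)*I = 2*I*V)
(407478 + H)/(149317 + m(-658, 334)) = (407478 + 104791)/(149317 + 2*(-658)*334) = 512269/(149317 - 439544) = 512269/(-290227) = 512269*(-1/290227) = -512269/290227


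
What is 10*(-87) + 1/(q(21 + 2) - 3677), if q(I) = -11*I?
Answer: -3419101/3930 ≈ -870.00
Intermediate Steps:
10*(-87) + 1/(q(21 + 2) - 3677) = 10*(-87) + 1/(-11*(21 + 2) - 3677) = -870 + 1/(-11*23 - 3677) = -870 + 1/(-253 - 3677) = -870 + 1/(-3930) = -870 - 1/3930 = -3419101/3930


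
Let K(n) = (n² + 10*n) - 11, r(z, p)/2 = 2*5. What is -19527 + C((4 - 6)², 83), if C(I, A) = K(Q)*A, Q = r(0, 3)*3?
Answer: 328160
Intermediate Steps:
r(z, p) = 20 (r(z, p) = 2*(2*5) = 2*10 = 20)
Q = 60 (Q = 20*3 = 60)
K(n) = -11 + n² + 10*n
C(I, A) = 4189*A (C(I, A) = (-11 + 60² + 10*60)*A = (-11 + 3600 + 600)*A = 4189*A)
-19527 + C((4 - 6)², 83) = -19527 + 4189*83 = -19527 + 347687 = 328160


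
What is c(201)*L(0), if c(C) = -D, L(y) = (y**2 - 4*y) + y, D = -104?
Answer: 0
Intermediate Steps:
L(y) = y**2 - 3*y
c(C) = 104 (c(C) = -1*(-104) = 104)
c(201)*L(0) = 104*(0*(-3 + 0)) = 104*(0*(-3)) = 104*0 = 0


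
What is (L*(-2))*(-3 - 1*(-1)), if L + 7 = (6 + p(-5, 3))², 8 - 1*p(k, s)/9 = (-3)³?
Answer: 412136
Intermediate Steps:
p(k, s) = 315 (p(k, s) = 72 - 9*(-3)³ = 72 - 9*(-27) = 72 + 243 = 315)
L = 103034 (L = -7 + (6 + 315)² = -7 + 321² = -7 + 103041 = 103034)
(L*(-2))*(-3 - 1*(-1)) = (103034*(-2))*(-3 - 1*(-1)) = -206068*(-3 + 1) = -206068*(-2) = 412136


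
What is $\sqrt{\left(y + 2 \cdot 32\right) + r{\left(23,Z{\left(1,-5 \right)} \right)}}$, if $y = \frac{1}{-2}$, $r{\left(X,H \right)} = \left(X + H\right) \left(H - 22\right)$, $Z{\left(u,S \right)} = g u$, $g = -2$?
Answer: $\frac{i \sqrt{1762}}{2} \approx 20.988 i$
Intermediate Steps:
$Z{\left(u,S \right)} = - 2 u$
$r{\left(X,H \right)} = \left(-22 + H\right) \left(H + X\right)$ ($r{\left(X,H \right)} = \left(H + X\right) \left(-22 + H\right) = \left(-22 + H\right) \left(H + X\right)$)
$y = - \frac{1}{2} \approx -0.5$
$\sqrt{\left(y + 2 \cdot 32\right) + r{\left(23,Z{\left(1,-5 \right)} \right)}} = \sqrt{\left(- \frac{1}{2} + 2 \cdot 32\right) - \left(506 - 4 - \left(-2\right) 1 \cdot 23 + 22 \left(-2\right) 1\right)} = \sqrt{\left(- \frac{1}{2} + 64\right) - \left(508 - 4\right)} = \sqrt{\frac{127}{2} + \left(4 + 44 - 506 - 46\right)} = \sqrt{\frac{127}{2} - 504} = \sqrt{- \frac{881}{2}} = \frac{i \sqrt{1762}}{2}$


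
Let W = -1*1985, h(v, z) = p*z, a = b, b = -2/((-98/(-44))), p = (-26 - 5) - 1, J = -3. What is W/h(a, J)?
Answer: -1985/96 ≈ -20.677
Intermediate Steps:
p = -32 (p = -31 - 1 = -32)
b = -44/49 (b = -2/((-98*(-1/44))) = -2/49/22 = -2*22/49 = -44/49 ≈ -0.89796)
a = -44/49 ≈ -0.89796
h(v, z) = -32*z
W = -1985
W/h(a, J) = -1985/((-32*(-3))) = -1985/96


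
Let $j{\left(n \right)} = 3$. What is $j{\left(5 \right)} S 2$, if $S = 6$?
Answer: $36$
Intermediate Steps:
$j{\left(5 \right)} S 2 = 3 \cdot 6 \cdot 2 = 18 \cdot 2 = 36$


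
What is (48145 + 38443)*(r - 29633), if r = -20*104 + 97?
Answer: -2737566208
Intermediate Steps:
r = -1983 (r = -2080 + 97 = -1983)
(48145 + 38443)*(r - 29633) = (48145 + 38443)*(-1983 - 29633) = 86588*(-31616) = -2737566208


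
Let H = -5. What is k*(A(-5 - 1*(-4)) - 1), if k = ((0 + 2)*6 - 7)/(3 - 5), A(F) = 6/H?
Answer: 11/2 ≈ 5.5000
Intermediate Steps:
A(F) = -6/5 (A(F) = 6/(-5) = 6*(-⅕) = -6/5)
k = -5/2 (k = (2*6 - 7)/(-2) = (12 - 7)*(-½) = 5*(-½) = -5/2 ≈ -2.5000)
k*(A(-5 - 1*(-4)) - 1) = -5*(-6/5 - 1)/2 = -5/2*(-11/5) = 11/2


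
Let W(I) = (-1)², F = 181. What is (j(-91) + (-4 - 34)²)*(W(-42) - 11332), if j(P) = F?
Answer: -18412875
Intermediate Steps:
W(I) = 1
j(P) = 181
(j(-91) + (-4 - 34)²)*(W(-42) - 11332) = (181 + (-4 - 34)²)*(1 - 11332) = (181 + (-38)²)*(-11331) = (181 + 1444)*(-11331) = 1625*(-11331) = -18412875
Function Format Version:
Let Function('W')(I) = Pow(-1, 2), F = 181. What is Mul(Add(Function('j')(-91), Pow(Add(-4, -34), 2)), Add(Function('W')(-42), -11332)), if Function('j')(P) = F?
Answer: -18412875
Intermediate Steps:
Function('W')(I) = 1
Function('j')(P) = 181
Mul(Add(Function('j')(-91), Pow(Add(-4, -34), 2)), Add(Function('W')(-42), -11332)) = Mul(Add(181, Pow(Add(-4, -34), 2)), Add(1, -11332)) = Mul(Add(181, Pow(-38, 2)), -11331) = Mul(Add(181, 1444), -11331) = Mul(1625, -11331) = -18412875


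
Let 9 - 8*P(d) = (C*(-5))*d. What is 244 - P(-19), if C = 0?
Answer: 1943/8 ≈ 242.88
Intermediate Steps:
P(d) = 9/8 (P(d) = 9/8 - 0*(-5)*d/8 = 9/8 - 0*d = 9/8 - ⅛*0 = 9/8 + 0 = 9/8)
244 - P(-19) = 244 - 1*9/8 = 244 - 9/8 = 1943/8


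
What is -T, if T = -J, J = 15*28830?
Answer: 432450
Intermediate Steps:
J = 432450
T = -432450 (T = -1*432450 = -432450)
-T = -1*(-432450) = 432450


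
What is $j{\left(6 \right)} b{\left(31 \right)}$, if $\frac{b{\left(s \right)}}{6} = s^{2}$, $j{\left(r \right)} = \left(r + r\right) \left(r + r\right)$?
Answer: $830304$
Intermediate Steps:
$j{\left(r \right)} = 4 r^{2}$ ($j{\left(r \right)} = 2 r 2 r = 4 r^{2}$)
$b{\left(s \right)} = 6 s^{2}$
$j{\left(6 \right)} b{\left(31 \right)} = 4 \cdot 6^{2} \cdot 6 \cdot 31^{2} = 4 \cdot 36 \cdot 6 \cdot 961 = 144 \cdot 5766 = 830304$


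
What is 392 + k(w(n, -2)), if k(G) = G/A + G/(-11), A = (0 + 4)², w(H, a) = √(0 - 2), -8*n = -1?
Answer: 392 - 5*I*√2/176 ≈ 392.0 - 0.040177*I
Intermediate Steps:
n = ⅛ (n = -⅛*(-1) = ⅛ ≈ 0.12500)
w(H, a) = I*√2 (w(H, a) = √(-2) = I*√2)
A = 16 (A = 4² = 16)
k(G) = -5*G/176 (k(G) = G/16 + G/(-11) = G*(1/16) + G*(-1/11) = G/16 - G/11 = -5*G/176)
392 + k(w(n, -2)) = 392 - 5*I*√2/176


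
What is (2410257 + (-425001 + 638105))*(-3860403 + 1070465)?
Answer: -7319014541618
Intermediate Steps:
(2410257 + (-425001 + 638105))*(-3860403 + 1070465) = (2410257 + 213104)*(-2789938) = 2623361*(-2789938) = -7319014541618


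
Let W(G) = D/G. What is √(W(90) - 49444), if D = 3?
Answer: I*√44499570/30 ≈ 222.36*I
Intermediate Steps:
W(G) = 3/G
√(W(90) - 49444) = √(3/90 - 49444) = √(3*(1/90) - 49444) = √(1/30 - 49444) = √(-1483319/30) = I*√44499570/30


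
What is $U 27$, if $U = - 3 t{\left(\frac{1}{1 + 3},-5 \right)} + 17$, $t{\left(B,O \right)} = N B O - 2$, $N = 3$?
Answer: $\frac{3699}{4} \approx 924.75$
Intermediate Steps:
$t{\left(B,O \right)} = -2 + 3 B O$ ($t{\left(B,O \right)} = 3 B O - 2 = -2 + 3 B O$)
$U = \frac{137}{4}$ ($U = - 3 \left(-2 + 3 \frac{1}{1 + 3} \left(-5\right)\right) + 17 = - 3 \left(-2 + 3 \cdot \frac{1}{4} \left(-5\right)\right) + 17 = - 3 \left(-2 - \frac{15}{4}\right) + 17 = \left(-3\right) \left(- \frac{23}{4}\right) + 17 = \frac{69}{4} + 17 = \frac{137}{4} \approx 34.25$)
$U 27 = \frac{137}{4} \cdot 27 = \frac{3699}{4}$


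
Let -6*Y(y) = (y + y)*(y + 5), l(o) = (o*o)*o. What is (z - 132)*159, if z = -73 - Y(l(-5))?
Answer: 762405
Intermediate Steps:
l(o) = o**3 (l(o) = o**2*o = o**3)
Y(y) = -y*(5 + y)/3 (Y(y) = -(y + y)*(y + 5)/6 = -2*y*(5 + y)/6 = -y*(5 + y)/3)
z = 4927 (z = -73 - (-1)*(-5)**3*(5 + (-5)**3)/3 = -73 - (-1)*(-125)*(5 - 125)/3 = -73 - (-1)*(-125)*(-120)/3 = -73 - 1*(-5000) = -73 + 5000 = 4927)
(z - 132)*159 = (4927 - 132)*159 = 4795*159 = 762405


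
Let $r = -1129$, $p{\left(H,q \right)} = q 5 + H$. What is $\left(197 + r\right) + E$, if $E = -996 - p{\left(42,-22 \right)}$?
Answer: $-1860$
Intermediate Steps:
$p{\left(H,q \right)} = H + 5 q$ ($p{\left(H,q \right)} = 5 q + H = H + 5 q$)
$E = -928$ ($E = -996 - \left(42 + 5 \left(-22\right)\right) = -996 - \left(42 - 110\right) = -996 - -68 = -996 + 68 = -928$)
$\left(197 + r\right) + E = \left(197 - 1129\right) - 928 = -932 - 928 = -1860$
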